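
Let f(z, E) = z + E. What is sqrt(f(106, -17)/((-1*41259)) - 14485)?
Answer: 4*I*sqrt(1541118298146)/41259 ≈ 120.35*I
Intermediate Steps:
f(z, E) = E + z
sqrt(f(106, -17)/((-1*41259)) - 14485) = sqrt((-17 + 106)/((-1*41259)) - 14485) = sqrt(89/(-41259) - 14485) = sqrt(89*(-1/41259) - 14485) = sqrt(-89/41259 - 14485) = sqrt(-597636704/41259) = 4*I*sqrt(1541118298146)/41259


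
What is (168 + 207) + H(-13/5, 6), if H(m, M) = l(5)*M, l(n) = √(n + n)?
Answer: 375 + 6*√10 ≈ 393.97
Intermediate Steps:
l(n) = √2*√n (l(n) = √(2*n) = √2*√n)
H(m, M) = M*√10 (H(m, M) = (√2*√5)*M = √10*M = M*√10)
(168 + 207) + H(-13/5, 6) = (168 + 207) + 6*√10 = 375 + 6*√10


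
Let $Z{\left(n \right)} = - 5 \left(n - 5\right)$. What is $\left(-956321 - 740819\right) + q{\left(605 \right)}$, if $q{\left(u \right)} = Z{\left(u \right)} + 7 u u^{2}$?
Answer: $1548415735$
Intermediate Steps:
$Z{\left(n \right)} = 25 - 5 n$ ($Z{\left(n \right)} = - 5 \left(-5 + n\right) = 25 - 5 n$)
$q{\left(u \right)} = 25 - 5 u + 7 u^{3}$ ($q{\left(u \right)} = \left(25 - 5 u\right) + 7 u u^{2} = \left(25 - 5 u\right) + 7 u^{3} = 25 - 5 u + 7 u^{3}$)
$\left(-956321 - 740819\right) + q{\left(605 \right)} = \left(-956321 - 740819\right) + \left(25 - 3025 + 7 \cdot 605^{3}\right) = -1697140 + \left(25 - 3025 + 7 \cdot 221445125\right) = -1697140 + \left(25 - 3025 + 1550115875\right) = -1697140 + 1550112875 = 1548415735$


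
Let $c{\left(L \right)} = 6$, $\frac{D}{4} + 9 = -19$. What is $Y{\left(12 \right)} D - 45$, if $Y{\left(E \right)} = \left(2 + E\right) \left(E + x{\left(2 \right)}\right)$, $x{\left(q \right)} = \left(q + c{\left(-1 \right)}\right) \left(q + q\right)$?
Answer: $-69037$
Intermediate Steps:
$D = -112$ ($D = -36 + 4 \left(-19\right) = -36 - 76 = -112$)
$x{\left(q \right)} = 2 q \left(6 + q\right)$ ($x{\left(q \right)} = \left(q + 6\right) \left(q + q\right) = \left(6 + q\right) 2 q = 2 q \left(6 + q\right)$)
$Y{\left(E \right)} = \left(2 + E\right) \left(32 + E\right)$ ($Y{\left(E \right)} = \left(2 + E\right) \left(E + 2 \cdot 2 \left(6 + 2\right)\right) = \left(2 + E\right) \left(E + 2 \cdot 2 \cdot 8\right) = \left(2 + E\right) \left(E + 32\right) = \left(2 + E\right) \left(32 + E\right)$)
$Y{\left(12 \right)} D - 45 = \left(64 + 12^{2} + 34 \cdot 12\right) \left(-112\right) - 45 = \left(64 + 144 + 408\right) \left(-112\right) - 45 = 616 \left(-112\right) - 45 = -68992 - 45 = -69037$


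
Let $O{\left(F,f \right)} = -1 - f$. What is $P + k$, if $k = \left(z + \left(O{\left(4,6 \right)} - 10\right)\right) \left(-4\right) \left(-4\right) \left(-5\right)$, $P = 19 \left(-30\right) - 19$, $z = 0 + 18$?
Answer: $-669$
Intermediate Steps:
$z = 18$
$P = -589$ ($P = -570 - 19 = -589$)
$k = -80$ ($k = \left(18 - 17\right) \left(-4\right) \left(-4\right) \left(-5\right) = \left(18 - 17\right) 16 \left(-5\right) = \left(18 - 17\right) \left(-80\right) = 1 \left(-80\right) = -80$)
$P + k = -589 - 80 = -669$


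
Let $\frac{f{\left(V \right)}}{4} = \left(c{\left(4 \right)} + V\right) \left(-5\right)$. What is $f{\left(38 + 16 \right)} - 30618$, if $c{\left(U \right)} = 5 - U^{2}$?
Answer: $-31478$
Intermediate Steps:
$f{\left(V \right)} = 220 - 20 V$ ($f{\left(V \right)} = 4 \left(\left(5 - 4^{2}\right) + V\right) \left(-5\right) = 4 \left(\left(5 - 16\right) + V\right) \left(-5\right) = 4 \left(-11 + V\right) \left(-5\right) = 4 \left(55 - 5 V\right) = 220 - 20 V$)
$f{\left(38 + 16 \right)} - 30618 = \left(220 - 20 \left(38 + 16\right)\right) - 30618 = \left(220 - 1080\right) - 30618 = -860 - 30618 = -31478$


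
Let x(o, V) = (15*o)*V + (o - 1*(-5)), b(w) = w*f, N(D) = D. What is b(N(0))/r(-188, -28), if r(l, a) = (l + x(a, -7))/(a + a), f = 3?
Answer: 0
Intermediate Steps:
b(w) = 3*w (b(w) = w*3 = 3*w)
x(o, V) = 5 + o + 15*V*o (x(o, V) = 15*V*o + (o + 5) = 15*V*o + (5 + o) = 5 + o + 15*V*o)
r(l, a) = (5 + l - 104*a)/(2*a) (r(l, a) = (l + (5 + a + 15*(-7)*a))/(a + a) = (l + (5 + a - 105*a))/((2*a)) = (l + (5 - 104*a))*(1/(2*a)) = (5 + l - 104*a)*(1/(2*a)) = (5 + l - 104*a)/(2*a))
b(N(0))/r(-188, -28) = (3*0)/(((½)*(5 - 188 - 104*(-28))/(-28))) = 0/(((½)*(-1/28)*(5 - 188 + 2912))) = 0/(((½)*(-1/28)*2729)) = 0/(-2729/56) = 0*(-56/2729) = 0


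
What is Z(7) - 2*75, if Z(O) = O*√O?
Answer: -150 + 7*√7 ≈ -131.48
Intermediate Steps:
Z(O) = O^(3/2)
Z(7) - 2*75 = 7^(3/2) - 2*75 = 7*√7 - 150 = -150 + 7*√7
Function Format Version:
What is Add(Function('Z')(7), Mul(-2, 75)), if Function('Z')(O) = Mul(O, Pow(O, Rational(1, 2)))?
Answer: Add(-150, Mul(7, Pow(7, Rational(1, 2)))) ≈ -131.48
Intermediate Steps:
Function('Z')(O) = Pow(O, Rational(3, 2))
Add(Function('Z')(7), Mul(-2, 75)) = Add(Pow(7, Rational(3, 2)), Mul(-2, 75)) = Add(Mul(7, Pow(7, Rational(1, 2))), -150) = Add(-150, Mul(7, Pow(7, Rational(1, 2))))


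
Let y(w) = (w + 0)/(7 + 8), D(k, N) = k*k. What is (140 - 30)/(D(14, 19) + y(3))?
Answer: 550/981 ≈ 0.56065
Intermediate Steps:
D(k, N) = k²
y(w) = w/15
(140 - 30)/(D(14, 19) + y(3)) = (140 - 30)/(14² + (1/15)*3) = 110/(196 + ⅕) = 110/(981/5) = 110*(5/981) = 550/981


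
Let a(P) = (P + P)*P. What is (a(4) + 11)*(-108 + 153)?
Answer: 1935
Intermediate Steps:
a(P) = 2*P² (a(P) = (2*P)*P = 2*P²)
(a(4) + 11)*(-108 + 153) = (2*4² + 11)*(-108 + 153) = (2*16 + 11)*45 = (32 + 11)*45 = 43*45 = 1935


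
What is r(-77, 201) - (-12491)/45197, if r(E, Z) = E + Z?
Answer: 5616919/45197 ≈ 124.28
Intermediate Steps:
r(-77, 201) - (-12491)/45197 = (-77 + 201) - (-12491)/45197 = 124 - (-12491)/45197 = 124 - 1*(-12491/45197) = 124 + 12491/45197 = 5616919/45197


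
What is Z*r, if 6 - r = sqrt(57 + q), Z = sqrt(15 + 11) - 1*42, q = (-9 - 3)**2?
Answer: -(6 - sqrt(201))*(42 - sqrt(26)) ≈ 301.76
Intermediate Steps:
q = 144 (q = (-12)**2 = 144)
Z = -42 + sqrt(26) (Z = sqrt(26) - 42 = -42 + sqrt(26) ≈ -36.901)
r = 6 - sqrt(201) (r = 6 - sqrt(57 + 144) = 6 - sqrt(201) ≈ -8.1774)
Z*r = (-42 + sqrt(26))*(6 - sqrt(201))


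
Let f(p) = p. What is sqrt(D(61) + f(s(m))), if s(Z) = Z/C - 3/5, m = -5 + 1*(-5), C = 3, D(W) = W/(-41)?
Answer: I*sqrt(2050410)/615 ≈ 2.3283*I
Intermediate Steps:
D(W) = -W/41 (D(W) = W*(-1/41) = -W/41)
m = -10 (m = -5 - 5 = -10)
s(Z) = -3/5 + Z/3 (s(Z) = Z/3 - 3/5 = -3/5 + Z/3)
sqrt(D(61) + f(s(m))) = sqrt(-1/41*61 + (-3/5 + (1/3)*(-10))) = sqrt(-61/41 + (-3/5 - 10/3)) = sqrt(-61/41 - 59/15) = sqrt(-3334/615) = I*sqrt(2050410)/615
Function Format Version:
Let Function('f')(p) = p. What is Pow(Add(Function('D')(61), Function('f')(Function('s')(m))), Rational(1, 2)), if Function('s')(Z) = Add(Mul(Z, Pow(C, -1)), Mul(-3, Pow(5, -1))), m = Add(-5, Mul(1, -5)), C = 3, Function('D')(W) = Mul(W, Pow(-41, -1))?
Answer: Mul(Rational(1, 615), I, Pow(2050410, Rational(1, 2))) ≈ Mul(2.3283, I)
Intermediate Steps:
Function('D')(W) = Mul(Rational(-1, 41), W) (Function('D')(W) = Mul(W, Rational(-1, 41)) = Mul(Rational(-1, 41), W))
m = -10 (m = Add(-5, -5) = -10)
Function('s')(Z) = Add(Rational(-3, 5), Mul(Rational(1, 3), Z)) (Function('s')(Z) = Add(Mul(Z, Pow(3, -1)), Mul(-3, Pow(5, -1))) = Add(Mul(Z, Rational(1, 3)), Mul(-3, Rational(1, 5))) = Add(Mul(Rational(1, 3), Z), Rational(-3, 5)) = Add(Rational(-3, 5), Mul(Rational(1, 3), Z)))
Pow(Add(Function('D')(61), Function('f')(Function('s')(m))), Rational(1, 2)) = Pow(Add(Mul(Rational(-1, 41), 61), Add(Rational(-3, 5), Mul(Rational(1, 3), -10))), Rational(1, 2)) = Pow(Add(Rational(-61, 41), Add(Rational(-3, 5), Rational(-10, 3))), Rational(1, 2)) = Pow(Add(Rational(-61, 41), Rational(-59, 15)), Rational(1, 2)) = Pow(Rational(-3334, 615), Rational(1, 2)) = Mul(Rational(1, 615), I, Pow(2050410, Rational(1, 2)))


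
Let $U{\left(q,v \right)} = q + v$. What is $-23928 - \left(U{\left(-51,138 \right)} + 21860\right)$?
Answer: $-45875$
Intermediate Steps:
$-23928 - \left(U{\left(-51,138 \right)} + 21860\right) = -23928 - \left(\left(-51 + 138\right) + 21860\right) = -23928 - \left(87 + 21860\right) = -23928 - 21947 = -45875$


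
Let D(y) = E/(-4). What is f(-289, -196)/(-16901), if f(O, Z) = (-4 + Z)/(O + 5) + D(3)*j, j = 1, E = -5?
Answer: -555/4799884 ≈ -0.00011563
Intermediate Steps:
D(y) = 5/4 (D(y) = -5/(-4) = -5*(-1/4) = 5/4)
f(O, Z) = 5/4 + (-4 + Z)/(5 + O) (f(O, Z) = (-4 + Z)/(O + 5) + (5/4)*1 = (-4 + Z)/(5 + O) + 5/4 = 5/4 + (-4 + Z)/(5 + O))
f(-289, -196)/(-16901) = ((9 + 4*(-196) + 5*(-289))/(4*(5 - 289)))/(-16901) = ((1/4)*(9 - 784 - 1445)/(-284))*(-1/16901) = ((1/4)*(-1/284)*(-2220))*(-1/16901) = (555/284)*(-1/16901) = -555/4799884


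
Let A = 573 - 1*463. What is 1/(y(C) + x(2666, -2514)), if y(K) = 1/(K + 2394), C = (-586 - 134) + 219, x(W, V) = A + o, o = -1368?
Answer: -1893/2381393 ≈ -0.00079491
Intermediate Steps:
A = 110 (A = 573 - 463 = 110)
x(W, V) = -1258 (x(W, V) = 110 - 1368 = -1258)
C = -501 (C = -720 + 219 = -501)
y(K) = 1/(2394 + K)
1/(y(C) + x(2666, -2514)) = 1/(1/(2394 - 501) - 1258) = 1/(1/1893 - 1258) = 1/(-2381393/1893) = -1893/2381393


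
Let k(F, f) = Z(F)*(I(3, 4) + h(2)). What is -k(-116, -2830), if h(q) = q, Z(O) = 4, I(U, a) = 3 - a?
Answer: -4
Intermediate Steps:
k(F, f) = 4 (k(F, f) = 4*((3 - 1*4) + 2) = 4*((3 - 4) + 2) = 4*(-1 + 2) = 4*1 = 4)
-k(-116, -2830) = -1*4 = -4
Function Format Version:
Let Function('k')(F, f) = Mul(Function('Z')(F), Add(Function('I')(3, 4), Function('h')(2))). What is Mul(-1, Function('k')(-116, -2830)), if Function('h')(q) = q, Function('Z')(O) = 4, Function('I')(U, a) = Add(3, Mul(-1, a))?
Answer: -4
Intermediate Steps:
Function('k')(F, f) = 4 (Function('k')(F, f) = Mul(4, Add(Add(3, Mul(-1, 4)), 2)) = Mul(4, Add(Add(3, -4), 2)) = Mul(4, Add(-1, 2)) = Mul(4, 1) = 4)
Mul(-1, Function('k')(-116, -2830)) = Mul(-1, 4) = -4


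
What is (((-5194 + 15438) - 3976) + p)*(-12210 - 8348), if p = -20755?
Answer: 297823746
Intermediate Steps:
(((-5194 + 15438) - 3976) + p)*(-12210 - 8348) = (((-5194 + 15438) - 3976) - 20755)*(-12210 - 8348) = ((10244 - 3976) - 20755)*(-20558) = (6268 - 20755)*(-20558) = -14487*(-20558) = 297823746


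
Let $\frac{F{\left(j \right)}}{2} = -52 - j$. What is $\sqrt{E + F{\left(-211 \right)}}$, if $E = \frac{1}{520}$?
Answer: $\frac{\sqrt{21496930}}{260} \approx 17.833$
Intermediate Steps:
$E = \frac{1}{520} \approx 0.0019231$
$F{\left(j \right)} = -104 - 2 j$ ($F{\left(j \right)} = 2 \left(-52 - j\right) = -104 - 2 j$)
$\sqrt{E + F{\left(-211 \right)}} = \sqrt{\frac{1}{520} - -318} = \sqrt{\frac{1}{520} + \left(-104 + 422\right)} = \sqrt{\frac{1}{520} + 318} = \sqrt{\frac{165361}{520}} = \frac{\sqrt{21496930}}{260}$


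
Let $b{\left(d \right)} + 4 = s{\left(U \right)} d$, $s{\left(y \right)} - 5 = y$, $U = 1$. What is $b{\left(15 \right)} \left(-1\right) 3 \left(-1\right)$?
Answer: $258$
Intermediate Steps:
$s{\left(y \right)} = 5 + y$
$b{\left(d \right)} = -4 + 6 d$ ($b{\left(d \right)} = -4 + \left(5 + 1\right) d = -4 + 6 d$)
$b{\left(15 \right)} \left(-1\right) 3 \left(-1\right) = \left(-4 + 6 \cdot 15\right) \left(-1\right) 3 \left(-1\right) = \left(-4 + 90\right) \left(\left(-3\right) \left(-1\right)\right) = 86 \cdot 3 = 258$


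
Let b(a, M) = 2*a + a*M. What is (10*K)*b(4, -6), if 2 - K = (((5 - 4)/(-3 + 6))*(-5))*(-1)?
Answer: -160/3 ≈ -53.333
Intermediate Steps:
K = ⅓ (K = 2 - ((5 - 4)/(-3 + 6))*(-5)*(-1) = 2 - (1/3)*(-5)*(-1) = 2 - (1*(⅓))*(-5)*(-1) = 2 - (⅓)*(-5)*(-1) = 2 - (-5)*(-1)/3 = 2 - 1*5/3 = 2 - 5/3 = ⅓ ≈ 0.33333)
b(a, M) = 2*a + M*a
(10*K)*b(4, -6) = (10*(⅓))*(4*(2 - 6)) = 10*(4*(-4))/3 = (10/3)*(-16) = -160/3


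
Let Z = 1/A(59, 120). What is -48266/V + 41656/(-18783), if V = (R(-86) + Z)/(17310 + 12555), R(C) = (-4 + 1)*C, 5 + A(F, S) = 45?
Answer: -1083001230030376/193859343 ≈ -5.5865e+6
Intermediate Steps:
A(F, S) = 40 (A(F, S) = -5 + 45 = 40)
Z = 1/40 ≈ 0.025000
R(C) = -3*C
V = 10321/1194600 (V = (-3*(-86) + 1/40)/(17310 + 12555) = (258 + 1/40)/29865 = (10321/40)*(1/29865) = 10321/1194600 ≈ 0.0086397)
-48266/V + 41656/(-18783) = -48266/10321/1194600 + 41656/(-18783) = -48266*1194600/10321 + 41656*(-1/18783) = -57658563600/10321 - 41656/18783 = -1083001230030376/193859343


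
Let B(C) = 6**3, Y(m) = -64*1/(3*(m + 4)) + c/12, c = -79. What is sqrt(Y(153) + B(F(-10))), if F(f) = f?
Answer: sqrt(185708235)/942 ≈ 14.467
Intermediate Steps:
Y(m) = -79/12 - 64/(12 + 3*m) (Y(m) = -64*1/(3*(m + 4)) - 79/12 = -64*1/(3*(4 + m)) - 79*1/12 = -64/(12 + 3*m) - 79/12 = -79/12 - 64/(12 + 3*m))
B(C) = 216
sqrt(Y(153) + B(F(-10))) = sqrt((-572 - 79*153)/(12*(4 + 153)) + 216) = sqrt((1/12)*(-572 - 12087)/157 + 216) = sqrt((1/12)*(1/157)*(-12659) + 216) = sqrt(-12659/1884 + 216) = sqrt(394285/1884) = sqrt(185708235)/942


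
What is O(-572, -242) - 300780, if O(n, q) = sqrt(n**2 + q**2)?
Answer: -300780 + 22*sqrt(797) ≈ -3.0016e+5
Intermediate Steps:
O(-572, -242) - 300780 = sqrt((-572)**2 + (-242)**2) - 300780 = sqrt(327184 + 58564) - 300780 = sqrt(385748) - 300780 = 22*sqrt(797) - 300780 = -300780 + 22*sqrt(797)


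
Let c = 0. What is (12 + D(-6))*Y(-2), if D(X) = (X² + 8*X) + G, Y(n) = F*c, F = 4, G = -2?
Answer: 0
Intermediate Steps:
Y(n) = 0 (Y(n) = 4*0 = 0)
D(X) = -2 + X² + 8*X (D(X) = (X² + 8*X) - 2 = -2 + X² + 8*X)
(12 + D(-6))*Y(-2) = (12 + (-2 + (-6)² + 8*(-6)))*0 = (12 + (-2 + 36 - 48))*0 = (12 - 14)*0 = -2*0 = 0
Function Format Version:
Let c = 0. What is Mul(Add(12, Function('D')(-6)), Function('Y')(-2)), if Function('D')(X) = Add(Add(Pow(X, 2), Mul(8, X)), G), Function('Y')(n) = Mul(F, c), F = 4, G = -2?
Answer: 0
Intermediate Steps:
Function('Y')(n) = 0 (Function('Y')(n) = Mul(4, 0) = 0)
Function('D')(X) = Add(-2, Pow(X, 2), Mul(8, X)) (Function('D')(X) = Add(Add(Pow(X, 2), Mul(8, X)), -2) = Add(-2, Pow(X, 2), Mul(8, X)))
Mul(Add(12, Function('D')(-6)), Function('Y')(-2)) = Mul(Add(12, Add(-2, Pow(-6, 2), Mul(8, -6))), 0) = Mul(Add(12, Add(-2, 36, -48)), 0) = Mul(Add(12, -14), 0) = Mul(-2, 0) = 0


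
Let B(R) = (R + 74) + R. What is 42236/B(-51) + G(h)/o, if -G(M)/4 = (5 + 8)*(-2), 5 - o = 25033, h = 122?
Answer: -66067845/43799 ≈ -1508.4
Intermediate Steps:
o = -25028 (o = 5 - 1*25033 = 5 - 25033 = -25028)
B(R) = 74 + 2*R (B(R) = (74 + R) + R = 74 + 2*R)
G(M) = 104 (G(M) = -4*(5 + 8)*(-2) = -52*(-2) = -4*(-26) = 104)
42236/B(-51) + G(h)/o = 42236/(74 + 2*(-51)) + 104/(-25028) = 42236/(74 - 102) + 104*(-1/25028) = 42236/(-28) - 26/6257 = 42236*(-1/28) - 26/6257 = -10559/7 - 26/6257 = -66067845/43799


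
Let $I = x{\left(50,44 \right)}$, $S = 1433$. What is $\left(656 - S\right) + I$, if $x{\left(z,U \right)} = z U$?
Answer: $1423$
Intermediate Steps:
$x{\left(z,U \right)} = U z$
$I = 2200$ ($I = 44 \cdot 50 = 2200$)
$\left(656 - S\right) + I = \left(656 - 1433\right) + 2200 = -777 + 2200 = 1423$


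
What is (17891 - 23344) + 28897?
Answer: 23444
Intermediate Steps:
(17891 - 23344) + 28897 = -5453 + 28897 = 23444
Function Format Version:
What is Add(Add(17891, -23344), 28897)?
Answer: 23444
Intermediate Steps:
Add(Add(17891, -23344), 28897) = Add(-5453, 28897) = 23444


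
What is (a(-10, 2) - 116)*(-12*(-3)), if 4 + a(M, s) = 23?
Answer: -3492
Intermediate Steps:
a(M, s) = 19 (a(M, s) = -4 + 23 = 19)
(a(-10, 2) - 116)*(-12*(-3)) = (19 - 116)*(-12*(-3)) = -97*36 = -3492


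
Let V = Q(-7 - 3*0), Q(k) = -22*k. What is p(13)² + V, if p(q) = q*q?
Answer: 28715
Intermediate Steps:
p(q) = q²
V = 154 (V = -22*(-7 - 3*0) = -22*(-7 + 0) = -22*(-7) = 154)
p(13)² + V = (13²)² + 154 = 169² + 154 = 28561 + 154 = 28715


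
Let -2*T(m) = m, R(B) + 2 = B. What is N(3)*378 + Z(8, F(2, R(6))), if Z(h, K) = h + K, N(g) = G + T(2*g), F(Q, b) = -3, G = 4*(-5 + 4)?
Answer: -2641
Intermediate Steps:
G = -4 (G = 4*(-1) = -4)
R(B) = -2 + B
T(m) = -m/2
N(g) = -4 - g
Z(h, K) = K + h
N(3)*378 + Z(8, F(2, R(6))) = (-4 - 1*3)*378 + (-3 + 8) = (-4 - 3)*378 + 5 = -7*378 + 5 = -2646 + 5 = -2641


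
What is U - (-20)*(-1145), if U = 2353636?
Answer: 2330736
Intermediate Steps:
U - (-20)*(-1145) = 2353636 - (-20)*(-1145) = 2353636 - 1*22900 = 2353636 - 22900 = 2330736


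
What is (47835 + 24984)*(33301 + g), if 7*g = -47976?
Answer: 13481054289/7 ≈ 1.9259e+9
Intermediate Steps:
g = -47976/7 (g = (⅐)*(-47976) = -47976/7 ≈ -6853.7)
(47835 + 24984)*(33301 + g) = (47835 + 24984)*(33301 - 47976/7) = 72819*(185131/7) = 13481054289/7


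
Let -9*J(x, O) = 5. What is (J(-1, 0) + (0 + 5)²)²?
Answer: 48400/81 ≈ 597.53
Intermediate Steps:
J(x, O) = -5/9 (J(x, O) = -⅑*5 = -5/9)
(J(-1, 0) + (0 + 5)²)² = (-5/9 + (0 + 5)²)² = (-5/9 + 5²)² = (-5/9 + 25)² = (220/9)² = 48400/81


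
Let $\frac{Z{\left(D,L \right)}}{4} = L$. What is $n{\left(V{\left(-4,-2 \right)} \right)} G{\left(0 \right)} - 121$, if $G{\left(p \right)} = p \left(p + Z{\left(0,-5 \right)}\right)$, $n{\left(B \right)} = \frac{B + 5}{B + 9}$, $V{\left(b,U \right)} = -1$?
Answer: $-121$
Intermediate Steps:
$Z{\left(D,L \right)} = 4 L$
$n{\left(B \right)} = \frac{5 + B}{9 + B}$
$G{\left(p \right)} = p \left(-20 + p\right)$ ($G{\left(p \right)} = p \left(p + 4 \left(-5\right)\right) = p \left(p - 20\right) = p \left(-20 + p\right)$)
$n{\left(V{\left(-4,-2 \right)} \right)} G{\left(0 \right)} - 121 = \frac{5 - 1}{9 - 1} \cdot 0 \left(-20 + 0\right) - 121 = \frac{1}{8} \cdot 4 \cdot 0 \left(-20\right) - 121 = \frac{1}{8} \cdot 4 \cdot 0 - 121 = \frac{1}{2} \cdot 0 - 121 = 0 - 121 = -121$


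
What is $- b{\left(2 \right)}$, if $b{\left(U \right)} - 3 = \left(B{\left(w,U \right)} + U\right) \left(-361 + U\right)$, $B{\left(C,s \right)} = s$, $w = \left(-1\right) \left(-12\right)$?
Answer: $1433$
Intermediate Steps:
$w = 12$
$b{\left(U \right)} = 3 + 2 U \left(-361 + U\right)$ ($b{\left(U \right)} = 3 + \left(U + U\right) \left(-361 + U\right) = 3 + 2 U \left(-361 + U\right)$)
$- b{\left(2 \right)} = - (3 - 1444 + 2 \cdot 2^{2}) = - (3 - 1444 + 2 \cdot 4) = - (3 - 1444 + 8) = \left(-1\right) \left(-1433\right) = 1433$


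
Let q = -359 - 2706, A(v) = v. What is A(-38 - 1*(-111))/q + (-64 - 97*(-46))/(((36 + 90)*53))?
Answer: 2165396/3411345 ≈ 0.63476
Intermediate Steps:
q = -3065
A(-38 - 1*(-111))/q + (-64 - 97*(-46))/(((36 + 90)*53)) = (-38 - 1*(-111))/(-3065) + (-64 - 97*(-46))/(((36 + 90)*53)) = (-38 + 111)*(-1/3065) + (-64 + 4462)/((126*53)) = 73*(-1/3065) + 4398/6678 = -73/3065 + 4398*(1/6678) = -73/3065 + 733/1113 = 2165396/3411345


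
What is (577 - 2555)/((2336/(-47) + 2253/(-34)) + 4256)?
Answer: -3160844/6615773 ≈ -0.47777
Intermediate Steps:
(577 - 2555)/((2336/(-47) + 2253/(-34)) + 4256) = -1978/((2336*(-1/47) + 2253*(-1/34)) + 4256) = -1978/((-2336/47 - 2253/34) + 4256) = -1978/(-185315/1598 + 4256) = -1978/6615773/1598 = -1978*1598/6615773 = -3160844/6615773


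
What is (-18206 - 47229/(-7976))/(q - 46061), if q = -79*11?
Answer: 145163827/374313680 ≈ 0.38781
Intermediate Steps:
q = -869
(-18206 - 47229/(-7976))/(q - 46061) = (-18206 - 47229/(-7976))/(-869 - 46061) = (-18206 - 47229*(-1/7976))/(-46930) = (-18206 + 47229/7976)*(-1/46930) = -145163827/7976*(-1/46930) = 145163827/374313680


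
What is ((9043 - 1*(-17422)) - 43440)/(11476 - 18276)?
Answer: 679/272 ≈ 2.4963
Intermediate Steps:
((9043 - 1*(-17422)) - 43440)/(11476 - 18276) = ((9043 + 17422) - 43440)/(-6800) = (26465 - 43440)*(-1/6800) = -16975*(-1/6800) = 679/272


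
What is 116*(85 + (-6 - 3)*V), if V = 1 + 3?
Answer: 5684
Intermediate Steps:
V = 4
116*(85 + (-6 - 3)*V) = 116*(85 + (-6 - 3)*4) = 116*(85 - 9*4) = 116*(85 - 36) = 116*49 = 5684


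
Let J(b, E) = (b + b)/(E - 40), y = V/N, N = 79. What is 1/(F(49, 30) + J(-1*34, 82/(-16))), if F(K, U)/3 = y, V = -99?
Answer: -28519/64241 ≈ -0.44394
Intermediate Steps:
y = -99/79 ≈ -1.2532
J(b, E) = 2*b/(-40 + E) (J(b, E) = (2*b)/(-40 + E) = 2*b/(-40 + E))
F(K, U) = -297/79 (F(K, U) = 3*(-99/79) = -297/79)
1/(F(49, 30) + J(-1*34, 82/(-16))) = 1/(-297/79 + 2*(-1*34)/(-40 + 82/(-16))) = 1/(-297/79 + 2*(-34)/(-40 + 82*(-1/16))) = 1/(-297/79 + 2*(-34)/(-40 - 41/8)) = 1/(-297/79 + 2*(-34)/(-361/8)) = 1/(-297/79 + 2*(-34)*(-8/361)) = 1/(-297/79 + 544/361) = 1/(-64241/28519) = -28519/64241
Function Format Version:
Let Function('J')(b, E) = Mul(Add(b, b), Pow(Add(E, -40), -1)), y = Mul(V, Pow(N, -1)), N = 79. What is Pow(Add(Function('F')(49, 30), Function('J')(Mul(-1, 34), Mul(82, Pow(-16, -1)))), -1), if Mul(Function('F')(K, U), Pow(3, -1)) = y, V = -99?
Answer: Rational(-28519, 64241) ≈ -0.44394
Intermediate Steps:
y = Rational(-99, 79) (y = Mul(-99, Pow(79, -1)) = Mul(-99, Rational(1, 79)) = Rational(-99, 79) ≈ -1.2532)
Function('J')(b, E) = Mul(2, b, Pow(Add(-40, E), -1)) (Function('J')(b, E) = Mul(Mul(2, b), Pow(Add(-40, E), -1)) = Mul(2, b, Pow(Add(-40, E), -1)))
Function('F')(K, U) = Rational(-297, 79) (Function('F')(K, U) = Mul(3, Rational(-99, 79)) = Rational(-297, 79))
Pow(Add(Function('F')(49, 30), Function('J')(Mul(-1, 34), Mul(82, Pow(-16, -1)))), -1) = Pow(Add(Rational(-297, 79), Mul(2, Mul(-1, 34), Pow(Add(-40, Mul(82, Pow(-16, -1))), -1))), -1) = Pow(Add(Rational(-297, 79), Mul(2, -34, Pow(Add(-40, Mul(82, Rational(-1, 16))), -1))), -1) = Pow(Add(Rational(-297, 79), Mul(2, -34, Pow(Add(-40, Rational(-41, 8)), -1))), -1) = Pow(Add(Rational(-297, 79), Mul(2, -34, Pow(Rational(-361, 8), -1))), -1) = Pow(Add(Rational(-297, 79), Mul(2, -34, Rational(-8, 361))), -1) = Pow(Add(Rational(-297, 79), Rational(544, 361)), -1) = Pow(Rational(-64241, 28519), -1) = Rational(-28519, 64241)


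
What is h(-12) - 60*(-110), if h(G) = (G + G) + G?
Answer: 6564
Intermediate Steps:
h(G) = 3*G (h(G) = 2*G + G = 3*G)
h(-12) - 60*(-110) = 3*(-12) - 60*(-110) = -36 + 6600 = 6564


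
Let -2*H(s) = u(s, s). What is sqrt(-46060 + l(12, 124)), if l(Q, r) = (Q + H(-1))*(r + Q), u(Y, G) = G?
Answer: 2*I*sqrt(11090) ≈ 210.62*I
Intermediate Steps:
H(s) = -s/2
l(Q, r) = (1/2 + Q)*(Q + r) (l(Q, r) = (Q - 1/2*(-1))*(r + Q) = (Q + 1/2)*(Q + r) = (1/2 + Q)*(Q + r))
sqrt(-46060 + l(12, 124)) = sqrt(-46060 + (12**2 + (1/2)*12 + (1/2)*124 + 12*124)) = sqrt(-46060 + (144 + 6 + 62 + 1488)) = sqrt(-46060 + 1700) = sqrt(-44360) = 2*I*sqrt(11090)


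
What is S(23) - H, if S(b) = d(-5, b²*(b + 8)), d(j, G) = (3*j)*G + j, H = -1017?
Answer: -244973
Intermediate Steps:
d(j, G) = j + 3*G*j (d(j, G) = 3*G*j + j = j + 3*G*j)
S(b) = -5 - 15*b²*(8 + b) (S(b) = -5*(1 + 3*(b²*(b + 8))) = -5*(1 + 3*(b²*(8 + b))) = -5*(1 + 3*b²*(8 + b)) = -5 - 15*b²*(8 + b))
S(23) - H = (-5 + 15*23²*(-8 - 1*23)) - 1*(-1017) = (-5 + 15*529*(-8 - 23)) + 1017 = (-5 + 15*529*(-31)) + 1017 = (-5 - 245985) + 1017 = -245990 + 1017 = -244973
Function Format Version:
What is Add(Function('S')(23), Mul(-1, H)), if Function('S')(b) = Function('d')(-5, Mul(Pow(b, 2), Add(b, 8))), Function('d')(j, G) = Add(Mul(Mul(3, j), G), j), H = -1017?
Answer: -244973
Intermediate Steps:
Function('d')(j, G) = Add(j, Mul(3, G, j)) (Function('d')(j, G) = Add(Mul(3, G, j), j) = Add(j, Mul(3, G, j)))
Function('S')(b) = Add(-5, Mul(-15, Pow(b, 2), Add(8, b))) (Function('S')(b) = Mul(-5, Add(1, Mul(3, Mul(Pow(b, 2), Add(b, 8))))) = Mul(-5, Add(1, Mul(3, Mul(Pow(b, 2), Add(8, b))))) = Mul(-5, Add(1, Mul(3, Pow(b, 2), Add(8, b)))) = Add(-5, Mul(-15, Pow(b, 2), Add(8, b))))
Add(Function('S')(23), Mul(-1, H)) = Add(Add(-5, Mul(15, Pow(23, 2), Add(-8, Mul(-1, 23)))), Mul(-1, -1017)) = Add(Add(-5, Mul(15, 529, Add(-8, -23))), 1017) = Add(Add(-5, Mul(15, 529, -31)), 1017) = Add(Add(-5, -245985), 1017) = Add(-245990, 1017) = -244973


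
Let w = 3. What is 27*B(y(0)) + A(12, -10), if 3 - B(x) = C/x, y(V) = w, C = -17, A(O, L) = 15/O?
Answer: 941/4 ≈ 235.25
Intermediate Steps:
y(V) = 3
B(x) = 3 + 17/x (B(x) = 3 - (-17)/x = 3 + 17/x)
27*B(y(0)) + A(12, -10) = 27*(3 + 17/3) + 15/12 = 27*(3 + 17*(⅓)) + 15*(1/12) = 27*(3 + 17/3) + 5/4 = 27*(26/3) + 5/4 = 234 + 5/4 = 941/4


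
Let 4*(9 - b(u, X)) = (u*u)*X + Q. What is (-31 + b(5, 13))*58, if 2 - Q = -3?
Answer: -6061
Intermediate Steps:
Q = 5 (Q = 2 - 1*(-3) = 2 + 3 = 5)
b(u, X) = 31/4 - X*u**2/4 (b(u, X) = 9 - ((u*u)*X + 5)/4 = 9 - (u**2*X + 5)/4 = 9 - (X*u**2 + 5)/4 = 9 - (5 + X*u**2)/4 = 9 + (-5/4 - X*u**2/4) = 31/4 - X*u**2/4)
(-31 + b(5, 13))*58 = (-31 + (31/4 - 1/4*13*5**2))*58 = (-31 + (31/4 - 1/4*13*25))*58 = (-31 + (31/4 - 325/4))*58 = (-31 - 147/2)*58 = -209/2*58 = -6061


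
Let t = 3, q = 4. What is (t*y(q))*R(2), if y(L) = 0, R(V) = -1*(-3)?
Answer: 0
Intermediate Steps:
R(V) = 3
(t*y(q))*R(2) = (3*0)*3 = 0*3 = 0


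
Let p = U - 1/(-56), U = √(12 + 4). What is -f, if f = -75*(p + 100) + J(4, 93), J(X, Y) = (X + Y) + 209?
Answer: 419739/56 ≈ 7495.3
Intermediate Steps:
U = 4 (U = √16 = 4)
J(X, Y) = 209 + X + Y
p = 225/56 (p = 4 - 1/(-56) = 4 - 1*(-1/56) = 4 + 1/56 = 225/56 ≈ 4.0179)
f = -419739/56 (f = -75*(225/56 + 100) + (209 + 4 + 93) = -75*5825/56 + 306 = -436875/56 + 306 = -419739/56 ≈ -7495.3)
-f = -1*(-419739/56) = 419739/56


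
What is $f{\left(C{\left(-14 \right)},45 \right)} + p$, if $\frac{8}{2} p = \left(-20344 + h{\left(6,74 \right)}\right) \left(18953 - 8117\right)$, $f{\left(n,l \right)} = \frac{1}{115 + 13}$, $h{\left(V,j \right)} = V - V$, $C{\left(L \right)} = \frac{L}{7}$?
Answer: $- \frac{7054322687}{128} \approx -5.5112 \cdot 10^{7}$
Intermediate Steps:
$C{\left(L \right)} = \frac{L}{7}$ ($C{\left(L \right)} = L \frac{1}{7} = \frac{L}{7}$)
$h{\left(V,j \right)} = 0$
$f{\left(n,l \right)} = \frac{1}{128}$
$p = -55111896$ ($p = \frac{\left(-20344 + 0\right) \left(18953 - 8117\right)}{4} = \frac{\left(-20344\right) 10836}{4} = \frac{1}{4} \left(-220447584\right) = -55111896$)
$f{\left(C{\left(-14 \right)},45 \right)} + p = \frac{1}{128} - 55111896 = - \frac{7054322687}{128}$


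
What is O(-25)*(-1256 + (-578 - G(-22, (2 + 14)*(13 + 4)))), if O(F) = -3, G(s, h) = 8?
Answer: 5526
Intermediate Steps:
O(-25)*(-1256 + (-578 - G(-22, (2 + 14)*(13 + 4)))) = -3*(-1256 + (-578 - 1*8)) = -3*(-1256 + (-578 - 8)) = -3*(-1256 - 586) = -3*(-1842) = 5526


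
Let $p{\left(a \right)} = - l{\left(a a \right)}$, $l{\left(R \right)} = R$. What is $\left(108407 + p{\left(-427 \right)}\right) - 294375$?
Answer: $-368297$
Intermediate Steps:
$p{\left(a \right)} = - a^{2}$ ($p{\left(a \right)} = - a a = - a^{2}$)
$\left(108407 + p{\left(-427 \right)}\right) - 294375 = \left(108407 - \left(-427\right)^{2}\right) - 294375 = \left(108407 - 182329\right) - 294375 = -73922 - 294375 = -368297$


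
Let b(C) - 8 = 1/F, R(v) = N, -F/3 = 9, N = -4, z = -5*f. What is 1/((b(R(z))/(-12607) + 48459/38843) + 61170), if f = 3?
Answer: 269831223/16505912371304 ≈ 1.6348e-5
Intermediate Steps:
z = -15 (z = -5*3 = -15)
F = -27 (F = -3*9 = -27)
R(v) = -4
b(C) = 215/27 (b(C) = 8 + 1/(-27) = 8 - 1/27 = 215/27)
1/((b(R(z))/(-12607) + 48459/38843) + 61170) = 1/(((215/27)/(-12607) + 48459/38843) + 61170) = 1/(((215/27)*(-1/12607) + 48459*(1/38843)) + 61170) = 1/((-215/340389 + 48459/38843) + 61170) = 1/(336460394/269831223 + 61170) = 1/(16505912371304/269831223) = 269831223/16505912371304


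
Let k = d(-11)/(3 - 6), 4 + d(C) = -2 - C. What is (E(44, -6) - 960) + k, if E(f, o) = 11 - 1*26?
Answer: -2930/3 ≈ -976.67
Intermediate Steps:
d(C) = -6 - C (d(C) = -4 + (-2 - C) = -6 - C)
E(f, o) = -15 (E(f, o) = 11 - 26 = -15)
k = -5/3 (k = (-6 - 1*(-11))/(3 - 6) = (-6 + 11)/(-3) = -1/3*5 = -5/3 ≈ -1.6667)
(E(44, -6) - 960) + k = (-15 - 960) - 5/3 = -975 - 5/3 = -2930/3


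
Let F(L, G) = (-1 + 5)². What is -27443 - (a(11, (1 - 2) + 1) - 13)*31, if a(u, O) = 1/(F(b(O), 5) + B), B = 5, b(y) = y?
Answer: -567871/21 ≈ -27041.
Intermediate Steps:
F(L, G) = 16 (F(L, G) = 4² = 16)
a(u, O) = 1/21 (a(u, O) = 1/(16 + 5) = 1/21)
-27443 - (a(11, (1 - 2) + 1) - 13)*31 = -27443 - (1/21 - 13)*31 = -27443 - (-272)*31/21 = -27443 - 1*(-8432/21) = -27443 + 8432/21 = -567871/21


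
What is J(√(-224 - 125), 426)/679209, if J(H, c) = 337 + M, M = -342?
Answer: -5/679209 ≈ -7.3615e-6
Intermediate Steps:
J(H, c) = -5 (J(H, c) = 337 - 342 = -5)
J(√(-224 - 125), 426)/679209 = -5/679209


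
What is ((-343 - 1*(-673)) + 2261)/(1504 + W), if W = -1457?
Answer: 2591/47 ≈ 55.128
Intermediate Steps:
((-343 - 1*(-673)) + 2261)/(1504 + W) = ((-343 - 1*(-673)) + 2261)/(1504 - 1457) = ((-343 + 673) + 2261)/47 = (330 + 2261)*(1/47) = 2591*(1/47) = 2591/47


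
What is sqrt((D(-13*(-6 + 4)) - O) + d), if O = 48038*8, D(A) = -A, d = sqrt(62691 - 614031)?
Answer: sqrt(-384330 + 6*I*sqrt(15315)) ≈ 0.599 + 619.94*I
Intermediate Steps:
d = 6*I*sqrt(15315) (d = sqrt(-551340) = 6*I*sqrt(15315) ≈ 742.52*I)
O = 384304
sqrt((D(-13*(-6 + 4)) - O) + d) = sqrt((-(-13)*(-6 + 4) - 1*384304) + 6*I*sqrt(15315)) = sqrt((-(-13)*(-2) - 384304) + 6*I*sqrt(15315)) = sqrt((-1*26 - 384304) + 6*I*sqrt(15315)) = sqrt((-26 - 384304) + 6*I*sqrt(15315)) = sqrt(-384330 + 6*I*sqrt(15315))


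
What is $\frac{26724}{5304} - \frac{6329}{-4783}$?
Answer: $\frac{791127}{124358} \approx 6.3617$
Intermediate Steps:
$\frac{26724}{5304} - \frac{6329}{-4783} = 26724 \cdot \frac{1}{5304} - - \frac{6329}{4783} = \frac{131}{26} + \frac{6329}{4783} = \frac{791127}{124358}$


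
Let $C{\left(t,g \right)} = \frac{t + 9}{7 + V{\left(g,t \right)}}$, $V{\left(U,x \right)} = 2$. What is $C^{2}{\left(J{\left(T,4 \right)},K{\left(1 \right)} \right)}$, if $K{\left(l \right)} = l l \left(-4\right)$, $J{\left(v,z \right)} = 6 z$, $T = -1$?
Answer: $\frac{121}{9} \approx 13.444$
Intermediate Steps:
$K{\left(l \right)} = - 4 l^{2}$ ($K{\left(l \right)} = l^{2} \left(-4\right) = - 4 l^{2}$)
$C{\left(t,g \right)} = 1 + \frac{t}{9}$ ($C{\left(t,g \right)} = \frac{t + 9}{7 + 2} = \frac{9 + t}{9} = \left(9 + t\right) \frac{1}{9} = 1 + \frac{t}{9}$)
$C^{2}{\left(J{\left(T,4 \right)},K{\left(1 \right)} \right)} = \left(1 + \frac{6 \cdot 4}{9}\right)^{2} = \left(1 + \frac{1}{9} \cdot 24\right)^{2} = \left(1 + \frac{8}{3}\right)^{2} = \left(\frac{11}{3}\right)^{2} = \frac{121}{9}$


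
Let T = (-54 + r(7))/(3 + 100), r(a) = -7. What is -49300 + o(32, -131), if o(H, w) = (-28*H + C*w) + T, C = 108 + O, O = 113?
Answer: -8152202/103 ≈ -79148.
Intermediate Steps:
C = 221 (C = 108 + 113 = 221)
T = -61/103 (T = (-54 - 7)/(3 + 100) = -61/103 ≈ -0.59223)
o(H, w) = -61/103 - 28*H + 221*w (o(H, w) = (-28*H + 221*w) - 61/103 = -61/103 - 28*H + 221*w)
-49300 + o(32, -131) = -49300 + (-61/103 - 28*32 + 221*(-131)) = -49300 + (-61/103 - 896 - 28951) = -49300 - 3074302/103 = -8152202/103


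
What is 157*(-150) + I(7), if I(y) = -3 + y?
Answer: -23546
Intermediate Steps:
157*(-150) + I(7) = 157*(-150) + (-3 + 7) = -23550 + 4 = -23546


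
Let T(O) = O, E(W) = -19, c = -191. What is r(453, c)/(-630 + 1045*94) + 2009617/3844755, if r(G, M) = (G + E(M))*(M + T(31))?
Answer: -8855146/46906011 ≈ -0.18878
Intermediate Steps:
r(G, M) = (-19 + G)*(31 + M) (r(G, M) = (G - 19)*(M + 31) = (-19 + G)*(31 + M))
r(453, c)/(-630 + 1045*94) + 2009617/3844755 = (-589 - 19*(-191) + 31*453 + 453*(-191))/(-630 + 1045*94) + 2009617/3844755 = (-589 + 3629 + 14043 - 86523)/(-630 + 98230) + 2009617*(1/3844755) = -69440/97600 + 2009617/3844755 = -69440*1/97600 + 2009617/3844755 = -217/305 + 2009617/3844755 = -8855146/46906011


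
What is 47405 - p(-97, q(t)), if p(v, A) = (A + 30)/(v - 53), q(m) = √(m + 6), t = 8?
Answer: 237026/5 + √14/150 ≈ 47405.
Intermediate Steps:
q(m) = √(6 + m)
p(v, A) = (30 + A)/(-53 + v)
47405 - p(-97, q(t)) = 47405 - (30 + √(6 + 8))/(-53 - 97) = 47405 - (30 + √14)/(-150) = 47405 - (-1)*(30 + √14)/150 = 47405 - (-⅕ - √14/150) = 47405 + (⅕ + √14/150) = 237026/5 + √14/150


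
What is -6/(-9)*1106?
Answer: 2212/3 ≈ 737.33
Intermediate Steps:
-6/(-9)*1106 = -6*(-⅑)*1106 = (⅔)*1106 = 2212/3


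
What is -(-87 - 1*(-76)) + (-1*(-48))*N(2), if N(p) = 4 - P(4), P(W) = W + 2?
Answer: -85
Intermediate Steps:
P(W) = 2 + W
N(p) = -2 (N(p) = 4 - (2 + 4) = 4 - 1*6 = 4 - 6 = -2)
-(-87 - 1*(-76)) + (-1*(-48))*N(2) = -(-87 - 1*(-76)) - 1*(-48)*(-2) = -(-87 + 76) + 48*(-2) = -1*(-11) - 96 = 11 - 96 = -85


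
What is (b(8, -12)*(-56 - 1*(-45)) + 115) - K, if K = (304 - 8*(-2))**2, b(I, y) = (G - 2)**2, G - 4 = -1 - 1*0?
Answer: -102296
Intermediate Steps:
G = 3 (G = 4 + (-1 - 1*0) = 4 + (-1 + 0) = 4 - 1 = 3)
b(I, y) = 1 (b(I, y) = (3 - 2)**2 = 1**2 = 1)
K = 102400 (K = (304 + 16)**2 = 320**2 = 102400)
(b(8, -12)*(-56 - 1*(-45)) + 115) - K = (1*(-56 - 1*(-45)) + 115) - 1*102400 = (1*(-56 + 45) + 115) - 102400 = (1*(-11) + 115) - 102400 = (-11 + 115) - 102400 = 104 - 102400 = -102296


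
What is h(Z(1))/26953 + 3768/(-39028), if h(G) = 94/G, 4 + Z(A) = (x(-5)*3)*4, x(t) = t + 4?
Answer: -203576387/2103843368 ≈ -0.096764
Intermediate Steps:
x(t) = 4 + t
Z(A) = -16 (Z(A) = -4 + ((4 - 5)*3)*4 = -4 - 1*3*4 = -4 - 3*4 = -4 - 12 = -16)
h(Z(1))/26953 + 3768/(-39028) = (94/(-16))/26953 + 3768/(-39028) = (94*(-1/16))*(1/26953) + 3768*(-1/39028) = -47/8*1/26953 - 942/9757 = -47/215624 - 942/9757 = -203576387/2103843368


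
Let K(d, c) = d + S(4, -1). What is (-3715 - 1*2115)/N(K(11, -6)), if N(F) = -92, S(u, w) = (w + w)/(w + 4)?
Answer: 2915/46 ≈ 63.370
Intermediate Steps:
S(u, w) = 2*w/(4 + w) (S(u, w) = (2*w)/(4 + w) = 2*w/(4 + w))
K(d, c) = -2/3 + d (K(d, c) = d + 2*(-1)/(4 - 1) = d + 2*(-1)/3 = d + 2*(-1)*(1/3) = d - 2/3 = -2/3 + d)
(-3715 - 1*2115)/N(K(11, -6)) = (-3715 - 1*2115)/(-92) = (-3715 - 2115)*(-1/92) = -5830*(-1/92) = 2915/46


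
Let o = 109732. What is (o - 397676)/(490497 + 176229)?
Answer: -143972/333363 ≈ -0.43188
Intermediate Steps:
(o - 397676)/(490497 + 176229) = (109732 - 397676)/(490497 + 176229) = -287944/666726 = -287944*1/666726 = -143972/333363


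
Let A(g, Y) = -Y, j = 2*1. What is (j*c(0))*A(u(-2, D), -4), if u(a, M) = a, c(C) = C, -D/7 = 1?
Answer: 0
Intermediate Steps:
D = -7 (D = -7*1 = -7)
j = 2
(j*c(0))*A(u(-2, D), -4) = (2*0)*(-1*(-4)) = 0*4 = 0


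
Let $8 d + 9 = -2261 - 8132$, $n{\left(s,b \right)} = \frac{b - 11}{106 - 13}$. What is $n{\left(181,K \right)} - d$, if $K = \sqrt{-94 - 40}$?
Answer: $\frac{483649}{372} + \frac{i \sqrt{134}}{93} \approx 1300.1 + 0.12447 i$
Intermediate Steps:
$K = i \sqrt{134}$ ($K = \sqrt{-134} = i \sqrt{134} \approx 11.576 i$)
$n{\left(s,b \right)} = - \frac{11}{93} + \frac{b}{93}$ ($n{\left(s,b \right)} = \frac{-11 + b}{93} = \left(-11 + b\right) \frac{1}{93} = - \frac{11}{93} + \frac{b}{93}$)
$d = - \frac{5201}{4}$ ($d = - \frac{9}{8} + \frac{-2261 - 8132}{8} = - \frac{9}{8} + \frac{1}{8} \left(-10393\right) = - \frac{9}{8} - \frac{10393}{8} = - \frac{5201}{4} \approx -1300.3$)
$n{\left(181,K \right)} - d = \left(- \frac{11}{93} + \frac{i \sqrt{134}}{93}\right) - - \frac{5201}{4} = \left(- \frac{11}{93} + \frac{i \sqrt{134}}{93}\right) + \frac{5201}{4} = \frac{483649}{372} + \frac{i \sqrt{134}}{93}$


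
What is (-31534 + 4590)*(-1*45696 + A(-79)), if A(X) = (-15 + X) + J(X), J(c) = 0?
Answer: 1233765760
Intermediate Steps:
A(X) = -15 + X (A(X) = (-15 + X) + 0 = -15 + X)
(-31534 + 4590)*(-1*45696 + A(-79)) = (-31534 + 4590)*(-1*45696 + (-15 - 79)) = -26944*(-45696 - 94) = -26944*(-45790) = 1233765760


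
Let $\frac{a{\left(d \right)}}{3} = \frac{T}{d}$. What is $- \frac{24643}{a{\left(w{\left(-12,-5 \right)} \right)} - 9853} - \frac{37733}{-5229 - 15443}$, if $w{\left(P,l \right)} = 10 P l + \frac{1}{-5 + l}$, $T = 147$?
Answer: $\frac{39745657625}{9186409408} \approx 4.3266$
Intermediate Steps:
$w{\left(P,l \right)} = \frac{1}{-5 + l} + 10 P l$ ($w{\left(P,l \right)} = 10 P l + \frac{1}{-5 + l} = \frac{1}{-5 + l} + 10 P l$)
$a{\left(d \right)} = \frac{441}{d}$ ($a{\left(d \right)} = 3 \frac{147}{d} = \frac{441}{d}$)
$- \frac{24643}{a{\left(w{\left(-12,-5 \right)} \right)} - 9853} - \frac{37733}{-5229 - 15443} = - \frac{24643}{\frac{441}{\frac{1}{-5 - 5} \left(1 - \left(-600\right) \left(-5\right) + 10 \left(-12\right) \left(-5\right)^{2}\right)} - 9853} - \frac{37733}{-5229 - 15443} = - \frac{24643}{\frac{441}{\frac{1}{-10} \left(1 - 3000 + 10 \left(-12\right) 25\right)} - 9853} - \frac{37733}{-5229 - 15443} = - \frac{24643}{\frac{441}{\left(- \frac{1}{10}\right) \left(1 - 3000 - 3000\right)} - 9853} - \frac{37733}{-20672} = - \frac{24643}{\frac{441}{\left(- \frac{1}{10}\right) \left(-5999\right)} - 9853} - - \frac{37733}{20672} = - \frac{24643}{\frac{441}{\frac{5999}{10}} - 9853} + \frac{37733}{20672} = - \frac{24643}{441 \cdot \frac{10}{5999} - 9853} + \frac{37733}{20672} = - \frac{24643}{\frac{630}{857} - 9853} + \frac{37733}{20672} = - \frac{24643}{- \frac{8443391}{857}} + \frac{37733}{20672} = \left(-24643\right) \left(- \frac{857}{8443391}\right) + \frac{37733}{20672} = \frac{1111529}{444389} + \frac{37733}{20672} = \frac{39745657625}{9186409408}$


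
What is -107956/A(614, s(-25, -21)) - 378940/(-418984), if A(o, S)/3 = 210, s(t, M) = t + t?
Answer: -5624138063/32994990 ≈ -170.45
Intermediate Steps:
s(t, M) = 2*t
A(o, S) = 630 (A(o, S) = 3*210 = 630)
-107956/A(614, s(-25, -21)) - 378940/(-418984) = -107956/630 - 378940/(-418984) = -107956*1/630 - 378940*(-1/418984) = -53978/315 + 94735/104746 = -5624138063/32994990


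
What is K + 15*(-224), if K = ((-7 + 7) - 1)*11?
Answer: -3371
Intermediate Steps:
K = -11 (K = (0 - 1)*11 = -1*11 = -11)
K + 15*(-224) = -11 + 15*(-224) = -11 - 3360 = -3371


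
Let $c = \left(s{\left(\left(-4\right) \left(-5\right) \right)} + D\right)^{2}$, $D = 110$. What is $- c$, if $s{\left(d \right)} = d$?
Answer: $-16900$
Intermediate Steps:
$c = 16900$ ($c = \left(\left(-4\right) \left(-5\right) + 110\right)^{2} = \left(20 + 110\right)^{2} = 130^{2} = 16900$)
$- c = \left(-1\right) 16900 = -16900$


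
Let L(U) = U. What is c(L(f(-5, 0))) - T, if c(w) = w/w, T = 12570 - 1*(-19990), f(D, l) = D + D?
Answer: -32559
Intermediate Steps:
f(D, l) = 2*D
T = 32560 (T = 12570 + 19990 = 32560)
c(w) = 1
c(L(f(-5, 0))) - T = 1 - 1*32560 = 1 - 32560 = -32559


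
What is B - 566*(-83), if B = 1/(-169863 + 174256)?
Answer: 206374355/4393 ≈ 46978.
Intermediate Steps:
B = 1/4393 ≈ 0.00022763
B - 566*(-83) = 1/4393 - 566*(-83) = 1/4393 + 46978 = 206374355/4393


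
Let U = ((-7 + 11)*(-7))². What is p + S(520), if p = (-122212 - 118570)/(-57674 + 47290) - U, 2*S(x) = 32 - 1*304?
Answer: -4656249/5192 ≈ -896.81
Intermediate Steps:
S(x) = -136 (S(x) = (32 - 1*304)/2 = (32 - 304)/2 = (½)*(-272) = -136)
U = 784 (U = (4*(-7))² = (-28)² = 784)
p = -3950137/5192 (p = (-122212 - 118570)/(-57674 + 47290) - 1*784 = -240782/(-10384) - 784 = -240782*(-1/10384) - 784 = 120391/5192 - 784 = -3950137/5192 ≈ -760.81)
p + S(520) = -3950137/5192 - 136 = -4656249/5192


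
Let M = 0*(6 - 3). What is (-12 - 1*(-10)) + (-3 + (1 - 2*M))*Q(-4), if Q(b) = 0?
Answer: -2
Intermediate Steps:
M = 0 (M = 0*3 = 0)
(-12 - 1*(-10)) + (-3 + (1 - 2*M))*Q(-4) = (-12 - 1*(-10)) + (-3 + (1 - 2*0))*0 = (-12 + 10) + (-3 + (1 + 0))*0 = -2 + (-3 + 1)*0 = -2 - 2*0 = -2 + 0 = -2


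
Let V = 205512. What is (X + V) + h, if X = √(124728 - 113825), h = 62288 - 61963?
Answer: 205837 + √10903 ≈ 2.0594e+5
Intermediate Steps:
h = 325
X = √10903 ≈ 104.42
(X + V) + h = (√10903 + 205512) + 325 = (205512 + √10903) + 325 = 205837 + √10903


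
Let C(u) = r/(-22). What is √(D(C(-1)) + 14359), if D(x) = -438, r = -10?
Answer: √13921 ≈ 117.99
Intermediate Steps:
C(u) = 5/11 (C(u) = -10/(-22) = -10*(-1/22) = 5/11)
√(D(C(-1)) + 14359) = √(-438 + 14359) = √13921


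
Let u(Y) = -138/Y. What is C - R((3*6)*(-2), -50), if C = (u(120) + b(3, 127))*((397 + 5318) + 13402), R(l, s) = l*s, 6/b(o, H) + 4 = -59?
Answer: -1536313/60 ≈ -25605.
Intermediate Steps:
b(o, H) = -2/21 (b(o, H) = 6/(-4 - 59) = 6/(-63) = 6*(-1/63) = -2/21)
C = -1428313/60 (C = (-138/120 - 2/21)*((397 + 5318) + 13402) = (-138*1/120 - 2/21)*(5715 + 13402) = (-23/20 - 2/21)*19117 = -523/420*19117 = -1428313/60 ≈ -23805.)
C - R((3*6)*(-2), -50) = -1428313/60 - (3*6)*(-2)*(-50) = -1428313/60 - 18*(-2)*(-50) = -1428313/60 - (-36)*(-50) = -1428313/60 - 1*1800 = -1428313/60 - 1800 = -1536313/60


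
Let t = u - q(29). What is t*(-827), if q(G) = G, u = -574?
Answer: 498681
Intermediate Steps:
t = -603 (t = -574 - 1*29 = -574 - 29 = -603)
t*(-827) = -603*(-827) = 498681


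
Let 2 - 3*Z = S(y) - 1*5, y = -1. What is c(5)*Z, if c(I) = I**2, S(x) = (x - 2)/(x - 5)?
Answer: 325/6 ≈ 54.167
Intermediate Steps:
S(x) = (-2 + x)/(-5 + x)
Z = 13/6 (Z = 2/3 - ((-2 - 1)/(-5 - 1) - 1*5)/3 = 2/3 - (-3/(-6) - 5)/3 = 2/3 - (-1/6*(-3) - 5)/3 = 2/3 - (1/2 - 5)/3 = 2/3 - 1/3*(-9/2) = 2/3 + 3/2 = 13/6 ≈ 2.1667)
c(5)*Z = 5**2*(13/6) = 25*(13/6) = 325/6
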